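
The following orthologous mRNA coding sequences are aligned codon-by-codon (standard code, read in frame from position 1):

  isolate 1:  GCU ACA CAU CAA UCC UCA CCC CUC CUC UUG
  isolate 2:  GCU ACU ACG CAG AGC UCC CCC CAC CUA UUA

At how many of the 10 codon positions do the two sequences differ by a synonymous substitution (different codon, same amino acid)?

6

Codon 1: GCU Ala / GCU Ala — identical.
Codon 2: ACA Thr / ACU Thr — synonymous.
Codon 3: CAU His / ACG Thr — nonsynonymous.
Codon 4: CAA Gln / CAG Gln — synonymous.
Codon 5: UCC Ser / AGC Ser — synonymous.
Codon 6: UCA Ser / UCC Ser — synonymous.
Codon 7: CCC Pro / CCC Pro — identical.
Codon 8: CUC Leu / CAC His — nonsynonymous.
Codon 9: CUC Leu / CUA Leu — synonymous.
Codon 10: UUG Leu / UUA Leu — synonymous.
Synonymous differences: 6.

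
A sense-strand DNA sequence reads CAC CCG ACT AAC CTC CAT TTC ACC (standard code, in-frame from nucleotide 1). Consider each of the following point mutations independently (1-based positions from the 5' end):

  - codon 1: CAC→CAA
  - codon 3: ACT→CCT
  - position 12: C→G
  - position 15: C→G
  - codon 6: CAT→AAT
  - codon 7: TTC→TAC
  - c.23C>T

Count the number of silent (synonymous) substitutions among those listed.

Codon 1: CAC (His) → CAA (Gln) — missense.
Codon 3: ACT (Thr) → CCT (Pro) — missense.
Codon 4: AAC (Asn) → AAG (Lys) — missense.
Codon 5: CTC (Leu) → CTG (Leu) — synonymous.
Codon 6: CAT (His) → AAT (Asn) — missense.
Codon 7: TTC (Phe) → TAC (Tyr) — missense.
Codon 8: ACC (Thr) → ATC (Ile) — missense.
Synonymous: 1 of 7.

1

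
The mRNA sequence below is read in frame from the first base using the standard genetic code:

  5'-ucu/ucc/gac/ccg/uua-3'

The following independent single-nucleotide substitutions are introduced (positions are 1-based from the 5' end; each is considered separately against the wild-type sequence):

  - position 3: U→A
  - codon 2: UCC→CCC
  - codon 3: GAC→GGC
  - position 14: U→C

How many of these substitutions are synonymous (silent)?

Codon 1: UCU (Ser) → UCA (Ser) — synonymous.
Codon 2: UCC (Ser) → CCC (Pro) — missense.
Codon 3: GAC (Asp) → GGC (Gly) — missense.
Codon 5: UUA (Leu) → UCA (Ser) — missense.
Synonymous: 1 of 4.

1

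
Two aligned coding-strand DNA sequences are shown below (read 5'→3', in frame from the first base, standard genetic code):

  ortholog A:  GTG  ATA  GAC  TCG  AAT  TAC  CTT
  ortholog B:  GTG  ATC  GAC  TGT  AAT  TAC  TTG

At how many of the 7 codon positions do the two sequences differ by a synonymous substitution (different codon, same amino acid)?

2

Codon 1: GTG Val / GTG Val — identical.
Codon 2: ATA Ile / ATC Ile — synonymous.
Codon 3: GAC Asp / GAC Asp — identical.
Codon 4: TCG Ser / TGT Cys — nonsynonymous.
Codon 5: AAT Asn / AAT Asn — identical.
Codon 6: TAC Tyr / TAC Tyr — identical.
Codon 7: CTT Leu / TTG Leu — synonymous.
Synonymous differences: 2.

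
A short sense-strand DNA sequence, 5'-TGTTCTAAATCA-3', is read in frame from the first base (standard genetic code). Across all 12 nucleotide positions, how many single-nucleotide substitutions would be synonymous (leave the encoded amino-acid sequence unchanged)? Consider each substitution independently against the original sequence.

8

Codon 1 (TGT, Cys): 1 synonymous substitution.
Codon 2 (TCT, Ser): 3 synonymous substitutions.
Codon 3 (AAA, Lys): 1 synonymous substitution.
Codon 4 (TCA, Ser): 3 synonymous substitutions.
Total: 1 + 3 + 1 + 3 = 8.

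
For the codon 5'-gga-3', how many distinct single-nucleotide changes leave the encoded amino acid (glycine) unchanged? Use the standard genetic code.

3

Position 1: none → 0 synonymous.
Position 2: none → 0 synonymous.
Position 3: GGU, GGC, GGG → 3 synonymous.
Total: 0 + 0 + 3 = 3.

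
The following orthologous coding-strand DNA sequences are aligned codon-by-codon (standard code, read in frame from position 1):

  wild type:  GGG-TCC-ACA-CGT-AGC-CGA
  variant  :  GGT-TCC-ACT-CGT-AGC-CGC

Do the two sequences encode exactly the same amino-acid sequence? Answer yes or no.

yes

Codon 1: GGG Gly / GGT Gly — synonymous.
Codon 2: TCC Ser / TCC Ser — identical.
Codon 3: ACA Thr / ACT Thr — synonymous.
Codon 4: CGT Arg / CGT Arg — identical.
Codon 5: AGC Ser / AGC Ser — identical.
Codon 6: CGA Arg / CGC Arg — synonymous.
Nonsynonymous differences: 0 → same protein.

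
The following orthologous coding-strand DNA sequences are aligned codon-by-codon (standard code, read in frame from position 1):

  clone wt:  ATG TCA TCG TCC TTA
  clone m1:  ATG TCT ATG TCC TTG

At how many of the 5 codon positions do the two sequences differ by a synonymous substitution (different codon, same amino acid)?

2

Codon 1: ATG Met / ATG Met — identical.
Codon 2: TCA Ser / TCT Ser — synonymous.
Codon 3: TCG Ser / ATG Met — nonsynonymous.
Codon 4: TCC Ser / TCC Ser — identical.
Codon 5: TTA Leu / TTG Leu — synonymous.
Synonymous differences: 2.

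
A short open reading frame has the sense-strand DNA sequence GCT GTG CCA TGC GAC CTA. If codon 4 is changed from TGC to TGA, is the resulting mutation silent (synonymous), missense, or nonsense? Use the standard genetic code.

nonsense

Position 12 falls in codon 4: TGC → Cys.
After the substitution the codon is TGA → Stop.
The new codon is a stop codon, so this is a nonsense mutation.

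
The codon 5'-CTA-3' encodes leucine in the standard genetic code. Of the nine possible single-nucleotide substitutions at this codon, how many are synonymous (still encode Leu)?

Position 1: TTA → 1 synonymous.
Position 2: none → 0 synonymous.
Position 3: CTT, CTC, CTG → 3 synonymous.
Total: 1 + 0 + 3 = 4.

4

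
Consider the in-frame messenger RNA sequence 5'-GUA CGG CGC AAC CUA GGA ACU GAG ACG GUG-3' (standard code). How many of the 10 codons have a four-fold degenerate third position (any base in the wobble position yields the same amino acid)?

Codon 1 GUA (Val): third position 4-fold.
Codon 2 CGG (Arg): third position 4-fold.
Codon 3 CGC (Arg): third position 4-fold.
Codon 4 AAC (Asn): third position 2-fold.
Codon 5 CUA (Leu): third position 4-fold.
Codon 6 GGA (Gly): third position 4-fold.
Codon 7 ACU (Thr): third position 4-fold.
Codon 8 GAG (Glu): third position 2-fold.
Codon 9 ACG (Thr): third position 4-fold.
Codon 10 GUG (Val): third position 4-fold.
Four-fold degenerate third positions: 8.

8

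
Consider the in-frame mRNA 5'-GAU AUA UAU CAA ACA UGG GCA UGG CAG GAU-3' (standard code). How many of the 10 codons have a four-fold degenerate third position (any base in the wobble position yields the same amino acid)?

Codon 1 GAU (Asp): third position 2-fold.
Codon 2 AUA (Ile): third position 3-fold.
Codon 3 UAU (Tyr): third position 2-fold.
Codon 4 CAA (Gln): third position 2-fold.
Codon 5 ACA (Thr): third position 4-fold.
Codon 6 UGG (Trp): third position 1-fold.
Codon 7 GCA (Ala): third position 4-fold.
Codon 8 UGG (Trp): third position 1-fold.
Codon 9 CAG (Gln): third position 2-fold.
Codon 10 GAU (Asp): third position 2-fold.
Four-fold degenerate third positions: 2.

2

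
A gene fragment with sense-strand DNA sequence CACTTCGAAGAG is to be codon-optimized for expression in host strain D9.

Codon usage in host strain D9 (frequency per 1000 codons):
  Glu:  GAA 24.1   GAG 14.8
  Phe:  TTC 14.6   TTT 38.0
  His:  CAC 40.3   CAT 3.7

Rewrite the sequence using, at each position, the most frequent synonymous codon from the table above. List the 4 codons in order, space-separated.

Codon 1 (His): best is CAC at 40.3.
Codon 2 (Phe): best is TTT at 38.0.
Codon 3 (Glu): best is GAA at 24.1.
Codon 4 (Glu): best is GAA at 24.1.

CAC TTT GAA GAA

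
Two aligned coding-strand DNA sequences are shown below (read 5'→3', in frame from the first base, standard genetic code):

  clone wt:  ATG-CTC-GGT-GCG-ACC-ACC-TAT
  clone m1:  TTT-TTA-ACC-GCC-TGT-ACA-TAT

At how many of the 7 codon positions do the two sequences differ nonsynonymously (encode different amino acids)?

Codon 1: ATG Met / TTT Phe — nonsynonymous.
Codon 2: CTC Leu / TTA Leu — synonymous.
Codon 3: GGT Gly / ACC Thr — nonsynonymous.
Codon 4: GCG Ala / GCC Ala — synonymous.
Codon 5: ACC Thr / TGT Cys — nonsynonymous.
Codon 6: ACC Thr / ACA Thr — synonymous.
Codon 7: TAT Tyr / TAT Tyr — identical.
Nonsynonymous differences: 3.

3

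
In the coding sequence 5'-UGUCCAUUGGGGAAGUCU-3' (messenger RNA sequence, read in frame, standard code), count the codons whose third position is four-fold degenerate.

3

Codon 1 UGU (Cys): third position 2-fold.
Codon 2 CCA (Pro): third position 4-fold.
Codon 3 UUG (Leu): third position 2-fold.
Codon 4 GGG (Gly): third position 4-fold.
Codon 5 AAG (Lys): third position 2-fold.
Codon 6 UCU (Ser): third position 4-fold.
Four-fold degenerate third positions: 3.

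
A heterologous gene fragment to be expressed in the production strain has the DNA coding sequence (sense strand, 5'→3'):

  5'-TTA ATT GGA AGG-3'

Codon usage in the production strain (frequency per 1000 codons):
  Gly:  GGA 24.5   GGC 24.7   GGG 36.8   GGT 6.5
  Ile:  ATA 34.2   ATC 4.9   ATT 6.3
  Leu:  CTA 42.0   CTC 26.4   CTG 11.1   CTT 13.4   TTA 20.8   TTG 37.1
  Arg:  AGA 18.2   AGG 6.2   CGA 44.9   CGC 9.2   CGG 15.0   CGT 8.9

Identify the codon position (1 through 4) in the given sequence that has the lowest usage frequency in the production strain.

Codon 1 TTA (Leu): 20.8 per 1000.
Codon 2 ATT (Ile): 6.3 per 1000.
Codon 3 GGA (Gly): 24.5 per 1000.
Codon 4 AGG (Arg): 6.2 per 1000.
Lowest frequency is 6.2 at codon 4.

4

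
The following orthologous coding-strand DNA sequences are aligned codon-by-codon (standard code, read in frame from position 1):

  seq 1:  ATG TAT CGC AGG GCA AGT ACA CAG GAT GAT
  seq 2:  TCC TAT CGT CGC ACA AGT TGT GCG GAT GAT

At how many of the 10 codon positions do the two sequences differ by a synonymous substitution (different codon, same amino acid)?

2

Codon 1: ATG Met / TCC Ser — nonsynonymous.
Codon 2: TAT Tyr / TAT Tyr — identical.
Codon 3: CGC Arg / CGT Arg — synonymous.
Codon 4: AGG Arg / CGC Arg — synonymous.
Codon 5: GCA Ala / ACA Thr — nonsynonymous.
Codon 6: AGT Ser / AGT Ser — identical.
Codon 7: ACA Thr / TGT Cys — nonsynonymous.
Codon 8: CAG Gln / GCG Ala — nonsynonymous.
Codon 9: GAT Asp / GAT Asp — identical.
Codon 10: GAT Asp / GAT Asp — identical.
Synonymous differences: 2.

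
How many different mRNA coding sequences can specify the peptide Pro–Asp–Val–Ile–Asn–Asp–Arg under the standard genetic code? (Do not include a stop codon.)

2304

Pro: 4 codons.
Asp: 2 codons.
Val: 4 codons.
Ile: 3 codons.
Asn: 2 codons.
Asp: 2 codons.
Arg: 6 codons.
4 × 2 × 4 × 3 × 2 × 2 × 6 = 2304.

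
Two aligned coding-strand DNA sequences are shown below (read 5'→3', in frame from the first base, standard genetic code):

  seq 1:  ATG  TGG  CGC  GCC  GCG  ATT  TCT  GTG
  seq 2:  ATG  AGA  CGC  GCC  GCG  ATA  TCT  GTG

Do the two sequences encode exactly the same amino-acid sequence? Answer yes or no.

no

Codon 1: ATG Met / ATG Met — identical.
Codon 2: TGG Trp / AGA Arg — nonsynonymous.
Codon 3: CGC Arg / CGC Arg — identical.
Codon 4: GCC Ala / GCC Ala — identical.
Codon 5: GCG Ala / GCG Ala — identical.
Codon 6: ATT Ile / ATA Ile — synonymous.
Codon 7: TCT Ser / TCT Ser — identical.
Codon 8: GTG Val / GTG Val — identical.
Nonsynonymous differences: 1 → different protein.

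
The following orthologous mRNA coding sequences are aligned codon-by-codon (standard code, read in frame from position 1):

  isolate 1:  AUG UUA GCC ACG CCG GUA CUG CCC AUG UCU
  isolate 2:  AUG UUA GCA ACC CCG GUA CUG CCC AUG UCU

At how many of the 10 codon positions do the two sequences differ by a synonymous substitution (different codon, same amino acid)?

2

Codon 1: AUG Met / AUG Met — identical.
Codon 2: UUA Leu / UUA Leu — identical.
Codon 3: GCC Ala / GCA Ala — synonymous.
Codon 4: ACG Thr / ACC Thr — synonymous.
Codon 5: CCG Pro / CCG Pro — identical.
Codon 6: GUA Val / GUA Val — identical.
Codon 7: CUG Leu / CUG Leu — identical.
Codon 8: CCC Pro / CCC Pro — identical.
Codon 9: AUG Met / AUG Met — identical.
Codon 10: UCU Ser / UCU Ser — identical.
Synonymous differences: 2.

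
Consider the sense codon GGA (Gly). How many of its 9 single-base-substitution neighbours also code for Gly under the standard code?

3

Position 1: none → 0 synonymous.
Position 2: none → 0 synonymous.
Position 3: GGU, GGC, GGG → 3 synonymous.
Total: 0 + 0 + 3 = 3.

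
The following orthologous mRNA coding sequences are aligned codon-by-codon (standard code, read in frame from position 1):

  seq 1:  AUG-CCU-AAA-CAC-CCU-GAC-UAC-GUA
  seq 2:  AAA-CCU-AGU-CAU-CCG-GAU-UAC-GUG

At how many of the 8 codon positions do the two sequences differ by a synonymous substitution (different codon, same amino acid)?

4

Codon 1: AUG Met / AAA Lys — nonsynonymous.
Codon 2: CCU Pro / CCU Pro — identical.
Codon 3: AAA Lys / AGU Ser — nonsynonymous.
Codon 4: CAC His / CAU His — synonymous.
Codon 5: CCU Pro / CCG Pro — synonymous.
Codon 6: GAC Asp / GAU Asp — synonymous.
Codon 7: UAC Tyr / UAC Tyr — identical.
Codon 8: GUA Val / GUG Val — synonymous.
Synonymous differences: 4.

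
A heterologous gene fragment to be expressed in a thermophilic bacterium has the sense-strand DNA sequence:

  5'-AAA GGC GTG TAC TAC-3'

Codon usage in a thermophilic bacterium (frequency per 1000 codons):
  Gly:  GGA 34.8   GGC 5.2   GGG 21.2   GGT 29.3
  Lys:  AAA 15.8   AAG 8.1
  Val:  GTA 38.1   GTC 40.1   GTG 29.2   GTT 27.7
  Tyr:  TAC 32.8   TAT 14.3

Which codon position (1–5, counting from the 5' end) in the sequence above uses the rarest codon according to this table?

2

Codon 1 AAA (Lys): 15.8 per 1000.
Codon 2 GGC (Gly): 5.2 per 1000.
Codon 3 GTG (Val): 29.2 per 1000.
Codon 4 TAC (Tyr): 32.8 per 1000.
Codon 5 TAC (Tyr): 32.8 per 1000.
Lowest frequency is 5.2 at codon 2.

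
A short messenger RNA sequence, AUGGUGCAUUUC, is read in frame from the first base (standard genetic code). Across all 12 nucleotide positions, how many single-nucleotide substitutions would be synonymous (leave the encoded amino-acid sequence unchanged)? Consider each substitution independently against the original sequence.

Codon 1 (AUG, Met): 0 synonymous substitutions.
Codon 2 (GUG, Val): 3 synonymous substitutions.
Codon 3 (CAU, His): 1 synonymous substitution.
Codon 4 (UUC, Phe): 1 synonymous substitution.
Total: 0 + 3 + 1 + 1 = 5.

5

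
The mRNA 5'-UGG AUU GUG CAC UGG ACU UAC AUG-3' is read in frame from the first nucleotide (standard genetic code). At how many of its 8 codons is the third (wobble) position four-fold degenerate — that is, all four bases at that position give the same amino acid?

2

Codon 1 UGG (Trp): third position 1-fold.
Codon 2 AUU (Ile): third position 3-fold.
Codon 3 GUG (Val): third position 4-fold.
Codon 4 CAC (His): third position 2-fold.
Codon 5 UGG (Trp): third position 1-fold.
Codon 6 ACU (Thr): third position 4-fold.
Codon 7 UAC (Tyr): third position 2-fold.
Codon 8 AUG (Met): third position 1-fold.
Four-fold degenerate third positions: 2.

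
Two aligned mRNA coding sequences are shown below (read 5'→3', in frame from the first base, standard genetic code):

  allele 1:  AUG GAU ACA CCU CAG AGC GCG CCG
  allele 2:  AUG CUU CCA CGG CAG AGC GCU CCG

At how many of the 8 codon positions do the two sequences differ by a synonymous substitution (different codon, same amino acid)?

1

Codon 1: AUG Met / AUG Met — identical.
Codon 2: GAU Asp / CUU Leu — nonsynonymous.
Codon 3: ACA Thr / CCA Pro — nonsynonymous.
Codon 4: CCU Pro / CGG Arg — nonsynonymous.
Codon 5: CAG Gln / CAG Gln — identical.
Codon 6: AGC Ser / AGC Ser — identical.
Codon 7: GCG Ala / GCU Ala — synonymous.
Codon 8: CCG Pro / CCG Pro — identical.
Synonymous differences: 1.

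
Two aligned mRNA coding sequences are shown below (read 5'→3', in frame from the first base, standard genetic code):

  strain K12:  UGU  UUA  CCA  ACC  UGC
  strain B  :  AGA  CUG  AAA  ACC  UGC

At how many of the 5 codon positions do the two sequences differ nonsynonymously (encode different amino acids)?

2

Codon 1: UGU Cys / AGA Arg — nonsynonymous.
Codon 2: UUA Leu / CUG Leu — synonymous.
Codon 3: CCA Pro / AAA Lys — nonsynonymous.
Codon 4: ACC Thr / ACC Thr — identical.
Codon 5: UGC Cys / UGC Cys — identical.
Nonsynonymous differences: 2.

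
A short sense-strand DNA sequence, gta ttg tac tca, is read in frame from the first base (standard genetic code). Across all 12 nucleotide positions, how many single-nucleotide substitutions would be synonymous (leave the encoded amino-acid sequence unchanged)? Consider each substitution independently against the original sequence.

9

Codon 1 (GTA, Val): 3 synonymous substitutions.
Codon 2 (TTG, Leu): 2 synonymous substitutions.
Codon 3 (TAC, Tyr): 1 synonymous substitution.
Codon 4 (TCA, Ser): 3 synonymous substitutions.
Total: 3 + 2 + 1 + 3 = 9.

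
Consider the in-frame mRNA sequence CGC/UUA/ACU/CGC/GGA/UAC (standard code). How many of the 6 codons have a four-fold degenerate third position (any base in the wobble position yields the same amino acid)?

4

Codon 1 CGC (Arg): third position 4-fold.
Codon 2 UUA (Leu): third position 2-fold.
Codon 3 ACU (Thr): third position 4-fold.
Codon 4 CGC (Arg): third position 4-fold.
Codon 5 GGA (Gly): third position 4-fold.
Codon 6 UAC (Tyr): third position 2-fold.
Four-fold degenerate third positions: 4.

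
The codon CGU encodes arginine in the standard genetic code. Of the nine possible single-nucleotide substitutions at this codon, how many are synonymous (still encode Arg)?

Position 1: none → 0 synonymous.
Position 2: none → 0 synonymous.
Position 3: CGC, CGA, CGG → 3 synonymous.
Total: 0 + 0 + 3 = 3.

3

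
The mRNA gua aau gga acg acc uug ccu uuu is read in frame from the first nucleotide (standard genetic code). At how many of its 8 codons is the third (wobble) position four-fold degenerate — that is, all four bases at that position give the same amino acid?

Codon 1 GUA (Val): third position 4-fold.
Codon 2 AAU (Asn): third position 2-fold.
Codon 3 GGA (Gly): third position 4-fold.
Codon 4 ACG (Thr): third position 4-fold.
Codon 5 ACC (Thr): third position 4-fold.
Codon 6 UUG (Leu): third position 2-fold.
Codon 7 CCU (Pro): third position 4-fold.
Codon 8 UUU (Phe): third position 2-fold.
Four-fold degenerate third positions: 5.

5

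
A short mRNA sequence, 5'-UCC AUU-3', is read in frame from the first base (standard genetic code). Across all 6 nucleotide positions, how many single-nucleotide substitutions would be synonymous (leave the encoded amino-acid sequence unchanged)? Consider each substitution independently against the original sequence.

Codon 1 (UCC, Ser): 3 synonymous substitutions.
Codon 2 (AUU, Ile): 2 synonymous substitutions.
Total: 3 + 2 = 5.

5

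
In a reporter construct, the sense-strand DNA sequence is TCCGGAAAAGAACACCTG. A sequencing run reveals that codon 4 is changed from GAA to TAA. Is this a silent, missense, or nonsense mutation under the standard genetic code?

Position 10 falls in codon 4: GAA → Glu.
After the substitution the codon is TAA → Stop.
The new codon is a stop codon, so this is a nonsense mutation.

nonsense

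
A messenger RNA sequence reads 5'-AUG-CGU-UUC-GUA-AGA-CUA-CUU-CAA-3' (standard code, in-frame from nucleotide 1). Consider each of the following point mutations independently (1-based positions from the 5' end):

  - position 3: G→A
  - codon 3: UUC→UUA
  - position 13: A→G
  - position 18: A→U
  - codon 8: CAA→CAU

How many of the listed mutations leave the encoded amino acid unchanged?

1

Codon 1: AUG (Met) → AUA (Ile) — missense.
Codon 3: UUC (Phe) → UUA (Leu) — missense.
Codon 5: AGA (Arg) → GGA (Gly) — missense.
Codon 6: CUA (Leu) → CUU (Leu) — synonymous.
Codon 8: CAA (Gln) → CAU (His) — missense.
Synonymous: 1 of 5.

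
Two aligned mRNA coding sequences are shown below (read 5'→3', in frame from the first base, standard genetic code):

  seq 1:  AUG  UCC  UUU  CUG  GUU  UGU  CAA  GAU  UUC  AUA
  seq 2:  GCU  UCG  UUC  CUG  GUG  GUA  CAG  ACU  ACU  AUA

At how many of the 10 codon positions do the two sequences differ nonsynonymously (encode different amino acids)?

Codon 1: AUG Met / GCU Ala — nonsynonymous.
Codon 2: UCC Ser / UCG Ser — synonymous.
Codon 3: UUU Phe / UUC Phe — synonymous.
Codon 4: CUG Leu / CUG Leu — identical.
Codon 5: GUU Val / GUG Val — synonymous.
Codon 6: UGU Cys / GUA Val — nonsynonymous.
Codon 7: CAA Gln / CAG Gln — synonymous.
Codon 8: GAU Asp / ACU Thr — nonsynonymous.
Codon 9: UUC Phe / ACU Thr — nonsynonymous.
Codon 10: AUA Ile / AUA Ile — identical.
Nonsynonymous differences: 4.

4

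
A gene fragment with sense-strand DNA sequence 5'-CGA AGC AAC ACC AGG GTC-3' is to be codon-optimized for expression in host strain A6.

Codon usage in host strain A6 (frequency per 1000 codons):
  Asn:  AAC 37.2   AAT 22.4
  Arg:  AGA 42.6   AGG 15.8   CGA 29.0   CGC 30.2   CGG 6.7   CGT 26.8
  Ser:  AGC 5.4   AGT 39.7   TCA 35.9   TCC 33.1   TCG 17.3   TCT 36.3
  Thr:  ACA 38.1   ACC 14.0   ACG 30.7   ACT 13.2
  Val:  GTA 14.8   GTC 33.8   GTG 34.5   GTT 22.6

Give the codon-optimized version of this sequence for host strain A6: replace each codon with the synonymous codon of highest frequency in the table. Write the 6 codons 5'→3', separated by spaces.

Codon 1 (Arg): best is AGA at 42.6.
Codon 2 (Ser): best is AGT at 39.7.
Codon 3 (Asn): best is AAC at 37.2.
Codon 4 (Thr): best is ACA at 38.1.
Codon 5 (Arg): best is AGA at 42.6.
Codon 6 (Val): best is GTG at 34.5.

AGA AGT AAC ACA AGA GTG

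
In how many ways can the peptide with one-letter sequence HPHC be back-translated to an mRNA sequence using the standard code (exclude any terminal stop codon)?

His: 2 codons.
Pro: 4 codons.
His: 2 codons.
Cys: 2 codons.
2 × 4 × 2 × 2 = 32.

32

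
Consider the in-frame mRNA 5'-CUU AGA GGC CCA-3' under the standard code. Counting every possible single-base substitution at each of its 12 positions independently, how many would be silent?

Codon 1 (CUU, Leu): 3 synonymous substitutions.
Codon 2 (AGA, Arg): 2 synonymous substitutions.
Codon 3 (GGC, Gly): 3 synonymous substitutions.
Codon 4 (CCA, Pro): 3 synonymous substitutions.
Total: 3 + 2 + 3 + 3 = 11.

11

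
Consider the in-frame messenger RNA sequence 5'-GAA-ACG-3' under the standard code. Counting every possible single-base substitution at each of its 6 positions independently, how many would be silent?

Codon 1 (GAA, Glu): 1 synonymous substitution.
Codon 2 (ACG, Thr): 3 synonymous substitutions.
Total: 1 + 3 = 4.

4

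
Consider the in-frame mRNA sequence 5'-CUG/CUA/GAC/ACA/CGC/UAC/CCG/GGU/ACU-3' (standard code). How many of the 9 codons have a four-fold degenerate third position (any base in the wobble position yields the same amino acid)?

7

Codon 1 CUG (Leu): third position 4-fold.
Codon 2 CUA (Leu): third position 4-fold.
Codon 3 GAC (Asp): third position 2-fold.
Codon 4 ACA (Thr): third position 4-fold.
Codon 5 CGC (Arg): third position 4-fold.
Codon 6 UAC (Tyr): third position 2-fold.
Codon 7 CCG (Pro): third position 4-fold.
Codon 8 GGU (Gly): third position 4-fold.
Codon 9 ACU (Thr): third position 4-fold.
Four-fold degenerate third positions: 7.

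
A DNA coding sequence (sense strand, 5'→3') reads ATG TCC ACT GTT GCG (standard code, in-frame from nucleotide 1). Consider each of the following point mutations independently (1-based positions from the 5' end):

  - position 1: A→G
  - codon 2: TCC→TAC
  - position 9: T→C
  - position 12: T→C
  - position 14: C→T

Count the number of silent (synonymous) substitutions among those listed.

2

Codon 1: ATG (Met) → GTG (Val) — missense.
Codon 2: TCC (Ser) → TAC (Tyr) — missense.
Codon 3: ACT (Thr) → ACC (Thr) — synonymous.
Codon 4: GTT (Val) → GTC (Val) — synonymous.
Codon 5: GCG (Ala) → GTG (Val) — missense.
Synonymous: 2 of 5.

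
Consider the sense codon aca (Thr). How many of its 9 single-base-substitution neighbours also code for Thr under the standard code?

Position 1: none → 0 synonymous.
Position 2: none → 0 synonymous.
Position 3: ACU, ACC, ACG → 3 synonymous.
Total: 0 + 0 + 3 = 3.

3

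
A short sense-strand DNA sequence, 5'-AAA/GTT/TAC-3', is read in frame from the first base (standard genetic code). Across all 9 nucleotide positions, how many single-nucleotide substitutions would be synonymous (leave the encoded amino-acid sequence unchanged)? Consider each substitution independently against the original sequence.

5

Codon 1 (AAA, Lys): 1 synonymous substitution.
Codon 2 (GTT, Val): 3 synonymous substitutions.
Codon 3 (TAC, Tyr): 1 synonymous substitution.
Total: 1 + 3 + 1 = 5.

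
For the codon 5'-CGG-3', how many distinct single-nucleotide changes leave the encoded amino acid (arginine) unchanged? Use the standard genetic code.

4

Position 1: AGG → 1 synonymous.
Position 2: none → 0 synonymous.
Position 3: CGT, CGC, CGA → 3 synonymous.
Total: 1 + 0 + 3 = 4.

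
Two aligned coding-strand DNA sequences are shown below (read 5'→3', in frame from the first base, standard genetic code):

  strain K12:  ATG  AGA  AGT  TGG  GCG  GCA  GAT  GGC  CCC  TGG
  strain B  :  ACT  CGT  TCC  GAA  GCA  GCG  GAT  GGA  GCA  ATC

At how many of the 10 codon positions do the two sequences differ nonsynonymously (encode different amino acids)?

Codon 1: ATG Met / ACT Thr — nonsynonymous.
Codon 2: AGA Arg / CGT Arg — synonymous.
Codon 3: AGT Ser / TCC Ser — synonymous.
Codon 4: TGG Trp / GAA Glu — nonsynonymous.
Codon 5: GCG Ala / GCA Ala — synonymous.
Codon 6: GCA Ala / GCG Ala — synonymous.
Codon 7: GAT Asp / GAT Asp — identical.
Codon 8: GGC Gly / GGA Gly — synonymous.
Codon 9: CCC Pro / GCA Ala — nonsynonymous.
Codon 10: TGG Trp / ATC Ile — nonsynonymous.
Nonsynonymous differences: 4.

4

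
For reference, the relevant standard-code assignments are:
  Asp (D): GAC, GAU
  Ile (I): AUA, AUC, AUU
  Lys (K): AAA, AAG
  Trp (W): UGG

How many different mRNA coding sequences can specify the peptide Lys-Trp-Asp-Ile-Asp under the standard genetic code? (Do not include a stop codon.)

Lys: 2 codons.
Trp: 1 codon.
Asp: 2 codons.
Ile: 3 codons.
Asp: 2 codons.
2 × 1 × 2 × 3 × 2 = 24.

24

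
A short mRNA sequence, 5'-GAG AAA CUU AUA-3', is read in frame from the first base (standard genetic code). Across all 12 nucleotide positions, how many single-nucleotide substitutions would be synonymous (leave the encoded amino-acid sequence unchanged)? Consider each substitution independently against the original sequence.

7

Codon 1 (GAG, Glu): 1 synonymous substitution.
Codon 2 (AAA, Lys): 1 synonymous substitution.
Codon 3 (CUU, Leu): 3 synonymous substitutions.
Codon 4 (AUA, Ile): 2 synonymous substitutions.
Total: 1 + 1 + 3 + 2 = 7.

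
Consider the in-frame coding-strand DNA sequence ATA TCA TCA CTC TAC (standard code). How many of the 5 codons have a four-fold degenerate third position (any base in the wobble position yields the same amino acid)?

3

Codon 1 ATA (Ile): third position 3-fold.
Codon 2 TCA (Ser): third position 4-fold.
Codon 3 TCA (Ser): third position 4-fold.
Codon 4 CTC (Leu): third position 4-fold.
Codon 5 TAC (Tyr): third position 2-fold.
Four-fold degenerate third positions: 3.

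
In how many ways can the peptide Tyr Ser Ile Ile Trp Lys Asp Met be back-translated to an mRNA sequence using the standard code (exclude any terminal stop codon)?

Tyr: 2 codons.
Ser: 6 codons.
Ile: 3 codons.
Ile: 3 codons.
Trp: 1 codon.
Lys: 2 codons.
Asp: 2 codons.
Met: 1 codon.
2 × 6 × 3 × 3 × 1 × 2 × 2 × 1 = 432.

432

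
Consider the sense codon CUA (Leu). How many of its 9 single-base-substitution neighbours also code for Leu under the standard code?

4

Position 1: UUA → 1 synonymous.
Position 2: none → 0 synonymous.
Position 3: CUU, CUC, CUG → 3 synonymous.
Total: 1 + 0 + 3 = 4.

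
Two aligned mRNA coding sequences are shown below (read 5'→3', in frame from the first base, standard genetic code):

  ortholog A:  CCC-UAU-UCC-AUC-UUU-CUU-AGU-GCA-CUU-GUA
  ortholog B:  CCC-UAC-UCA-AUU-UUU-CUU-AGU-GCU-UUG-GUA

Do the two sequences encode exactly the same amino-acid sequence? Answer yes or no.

yes

Codon 1: CCC Pro / CCC Pro — identical.
Codon 2: UAU Tyr / UAC Tyr — synonymous.
Codon 3: UCC Ser / UCA Ser — synonymous.
Codon 4: AUC Ile / AUU Ile — synonymous.
Codon 5: UUU Phe / UUU Phe — identical.
Codon 6: CUU Leu / CUU Leu — identical.
Codon 7: AGU Ser / AGU Ser — identical.
Codon 8: GCA Ala / GCU Ala — synonymous.
Codon 9: CUU Leu / UUG Leu — synonymous.
Codon 10: GUA Val / GUA Val — identical.
Nonsynonymous differences: 0 → same protein.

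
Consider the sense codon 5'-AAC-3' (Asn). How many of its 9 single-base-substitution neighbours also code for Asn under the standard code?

Position 1: none → 0 synonymous.
Position 2: none → 0 synonymous.
Position 3: AAU → 1 synonymous.
Total: 0 + 0 + 1 = 1.

1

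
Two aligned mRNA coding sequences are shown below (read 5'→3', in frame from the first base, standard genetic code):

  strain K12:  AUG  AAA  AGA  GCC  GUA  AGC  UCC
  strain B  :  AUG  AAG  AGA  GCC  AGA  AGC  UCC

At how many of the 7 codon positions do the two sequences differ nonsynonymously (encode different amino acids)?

Codon 1: AUG Met / AUG Met — identical.
Codon 2: AAA Lys / AAG Lys — synonymous.
Codon 3: AGA Arg / AGA Arg — identical.
Codon 4: GCC Ala / GCC Ala — identical.
Codon 5: GUA Val / AGA Arg — nonsynonymous.
Codon 6: AGC Ser / AGC Ser — identical.
Codon 7: UCC Ser / UCC Ser — identical.
Nonsynonymous differences: 1.

1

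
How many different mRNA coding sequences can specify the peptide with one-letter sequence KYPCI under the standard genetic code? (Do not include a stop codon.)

96

Lys: 2 codons.
Tyr: 2 codons.
Pro: 4 codons.
Cys: 2 codons.
Ile: 3 codons.
2 × 2 × 4 × 2 × 3 = 96.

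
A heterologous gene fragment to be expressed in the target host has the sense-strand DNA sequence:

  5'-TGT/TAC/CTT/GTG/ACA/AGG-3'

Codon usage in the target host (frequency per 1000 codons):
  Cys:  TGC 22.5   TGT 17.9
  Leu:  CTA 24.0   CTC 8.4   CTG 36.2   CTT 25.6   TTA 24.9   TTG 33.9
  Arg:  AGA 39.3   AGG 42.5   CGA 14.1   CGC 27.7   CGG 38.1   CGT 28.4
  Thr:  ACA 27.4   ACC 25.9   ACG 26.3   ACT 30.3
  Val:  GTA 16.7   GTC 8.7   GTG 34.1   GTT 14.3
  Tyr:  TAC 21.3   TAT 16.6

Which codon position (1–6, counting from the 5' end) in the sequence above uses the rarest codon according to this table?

Codon 1 TGT (Cys): 17.9 per 1000.
Codon 2 TAC (Tyr): 21.3 per 1000.
Codon 3 CTT (Leu): 25.6 per 1000.
Codon 4 GTG (Val): 34.1 per 1000.
Codon 5 ACA (Thr): 27.4 per 1000.
Codon 6 AGG (Arg): 42.5 per 1000.
Lowest frequency is 17.9 at codon 1.

1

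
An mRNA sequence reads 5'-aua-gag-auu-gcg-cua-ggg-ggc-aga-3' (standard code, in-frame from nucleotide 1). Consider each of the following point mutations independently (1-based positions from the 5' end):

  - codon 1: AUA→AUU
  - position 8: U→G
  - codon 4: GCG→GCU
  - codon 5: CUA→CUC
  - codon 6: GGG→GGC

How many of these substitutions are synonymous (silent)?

4

Codon 1: AUA (Ile) → AUU (Ile) — synonymous.
Codon 3: AUU (Ile) → AGU (Ser) — missense.
Codon 4: GCG (Ala) → GCU (Ala) — synonymous.
Codon 5: CUA (Leu) → CUC (Leu) — synonymous.
Codon 6: GGG (Gly) → GGC (Gly) — synonymous.
Synonymous: 4 of 5.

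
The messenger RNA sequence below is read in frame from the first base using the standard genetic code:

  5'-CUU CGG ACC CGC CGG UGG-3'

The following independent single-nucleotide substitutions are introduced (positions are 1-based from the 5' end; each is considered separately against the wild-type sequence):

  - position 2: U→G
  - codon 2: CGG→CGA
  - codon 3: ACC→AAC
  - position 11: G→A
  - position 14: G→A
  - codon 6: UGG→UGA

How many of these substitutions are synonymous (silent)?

1

Codon 1: CUU (Leu) → CGU (Arg) — missense.
Codon 2: CGG (Arg) → CGA (Arg) — synonymous.
Codon 3: ACC (Thr) → AAC (Asn) — missense.
Codon 4: CGC (Arg) → CAC (His) — missense.
Codon 5: CGG (Arg) → CAG (Gln) — missense.
Codon 6: UGG (Trp) → UGA (Stop) — nonsense.
Synonymous: 1 of 6.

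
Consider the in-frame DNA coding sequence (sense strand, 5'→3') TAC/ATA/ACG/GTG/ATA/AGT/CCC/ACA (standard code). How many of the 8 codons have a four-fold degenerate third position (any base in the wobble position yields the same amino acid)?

4

Codon 1 TAC (Tyr): third position 2-fold.
Codon 2 ATA (Ile): third position 3-fold.
Codon 3 ACG (Thr): third position 4-fold.
Codon 4 GTG (Val): third position 4-fold.
Codon 5 ATA (Ile): third position 3-fold.
Codon 6 AGT (Ser): third position 2-fold.
Codon 7 CCC (Pro): third position 4-fold.
Codon 8 ACA (Thr): third position 4-fold.
Four-fold degenerate third positions: 4.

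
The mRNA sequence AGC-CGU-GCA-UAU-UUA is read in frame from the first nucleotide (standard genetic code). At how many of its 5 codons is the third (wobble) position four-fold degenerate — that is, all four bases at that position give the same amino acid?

Codon 1 AGC (Ser): third position 2-fold.
Codon 2 CGU (Arg): third position 4-fold.
Codon 3 GCA (Ala): third position 4-fold.
Codon 4 UAU (Tyr): third position 2-fold.
Codon 5 UUA (Leu): third position 2-fold.
Four-fold degenerate third positions: 2.

2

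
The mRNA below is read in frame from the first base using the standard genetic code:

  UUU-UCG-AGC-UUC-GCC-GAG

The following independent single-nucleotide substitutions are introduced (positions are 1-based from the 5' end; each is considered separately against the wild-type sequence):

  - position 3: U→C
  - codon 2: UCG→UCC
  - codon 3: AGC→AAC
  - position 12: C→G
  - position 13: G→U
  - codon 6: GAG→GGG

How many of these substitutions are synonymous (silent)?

Codon 1: UUU (Phe) → UUC (Phe) — synonymous.
Codon 2: UCG (Ser) → UCC (Ser) — synonymous.
Codon 3: AGC (Ser) → AAC (Asn) — missense.
Codon 4: UUC (Phe) → UUG (Leu) — missense.
Codon 5: GCC (Ala) → UCC (Ser) — missense.
Codon 6: GAG (Glu) → GGG (Gly) — missense.
Synonymous: 2 of 6.

2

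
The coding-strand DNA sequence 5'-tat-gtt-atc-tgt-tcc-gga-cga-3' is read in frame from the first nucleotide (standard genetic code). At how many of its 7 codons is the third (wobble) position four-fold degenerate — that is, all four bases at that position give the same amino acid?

Codon 1 TAT (Tyr): third position 2-fold.
Codon 2 GTT (Val): third position 4-fold.
Codon 3 ATC (Ile): third position 3-fold.
Codon 4 TGT (Cys): third position 2-fold.
Codon 5 TCC (Ser): third position 4-fold.
Codon 6 GGA (Gly): third position 4-fold.
Codon 7 CGA (Arg): third position 4-fold.
Four-fold degenerate third positions: 4.

4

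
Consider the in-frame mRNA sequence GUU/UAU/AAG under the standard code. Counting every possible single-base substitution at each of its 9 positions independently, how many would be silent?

5

Codon 1 (GUU, Val): 3 synonymous substitutions.
Codon 2 (UAU, Tyr): 1 synonymous substitution.
Codon 3 (AAG, Lys): 1 synonymous substitution.
Total: 3 + 1 + 1 = 5.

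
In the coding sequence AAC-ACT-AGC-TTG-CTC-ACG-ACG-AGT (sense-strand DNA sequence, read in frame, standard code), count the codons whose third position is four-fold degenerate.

4

Codon 1 AAC (Asn): third position 2-fold.
Codon 2 ACT (Thr): third position 4-fold.
Codon 3 AGC (Ser): third position 2-fold.
Codon 4 TTG (Leu): third position 2-fold.
Codon 5 CTC (Leu): third position 4-fold.
Codon 6 ACG (Thr): third position 4-fold.
Codon 7 ACG (Thr): third position 4-fold.
Codon 8 AGT (Ser): third position 2-fold.
Four-fold degenerate third positions: 4.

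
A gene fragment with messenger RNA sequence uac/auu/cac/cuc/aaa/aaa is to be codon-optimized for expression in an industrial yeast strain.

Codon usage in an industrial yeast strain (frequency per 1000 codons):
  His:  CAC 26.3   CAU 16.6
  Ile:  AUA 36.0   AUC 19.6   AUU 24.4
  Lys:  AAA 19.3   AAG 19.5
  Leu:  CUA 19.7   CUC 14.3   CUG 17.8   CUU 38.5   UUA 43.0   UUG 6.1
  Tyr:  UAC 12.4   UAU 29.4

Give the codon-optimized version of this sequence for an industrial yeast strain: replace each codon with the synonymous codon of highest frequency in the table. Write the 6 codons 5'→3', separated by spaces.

UAU AUA CAC UUA AAG AAG

Codon 1 (Tyr): best is UAU at 29.4.
Codon 2 (Ile): best is AUA at 36.0.
Codon 3 (His): best is CAC at 26.3.
Codon 4 (Leu): best is UUA at 43.0.
Codon 5 (Lys): best is AAG at 19.5.
Codon 6 (Lys): best is AAG at 19.5.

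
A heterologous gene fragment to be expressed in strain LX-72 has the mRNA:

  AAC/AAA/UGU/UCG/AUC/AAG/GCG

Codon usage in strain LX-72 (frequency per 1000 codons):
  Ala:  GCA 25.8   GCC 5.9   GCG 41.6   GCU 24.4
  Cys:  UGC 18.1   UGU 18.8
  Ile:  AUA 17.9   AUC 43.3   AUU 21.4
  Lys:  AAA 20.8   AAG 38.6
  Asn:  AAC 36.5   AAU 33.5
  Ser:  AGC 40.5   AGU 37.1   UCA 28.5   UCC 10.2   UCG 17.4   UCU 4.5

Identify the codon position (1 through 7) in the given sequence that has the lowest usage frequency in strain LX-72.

4

Codon 1 AAC (Asn): 36.5 per 1000.
Codon 2 AAA (Lys): 20.8 per 1000.
Codon 3 UGU (Cys): 18.8 per 1000.
Codon 4 UCG (Ser): 17.4 per 1000.
Codon 5 AUC (Ile): 43.3 per 1000.
Codon 6 AAG (Lys): 38.6 per 1000.
Codon 7 GCG (Ala): 41.6 per 1000.
Lowest frequency is 17.4 at codon 4.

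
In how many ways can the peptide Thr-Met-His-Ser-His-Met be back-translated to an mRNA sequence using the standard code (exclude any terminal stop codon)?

Thr: 4 codons.
Met: 1 codon.
His: 2 codons.
Ser: 6 codons.
His: 2 codons.
Met: 1 codon.
4 × 1 × 2 × 6 × 2 × 1 = 96.

96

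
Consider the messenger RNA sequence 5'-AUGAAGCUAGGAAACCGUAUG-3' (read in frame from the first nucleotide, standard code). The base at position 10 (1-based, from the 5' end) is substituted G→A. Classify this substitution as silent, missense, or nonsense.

Position 10 falls in codon 4: GGA → Gly.
After the substitution the codon is AGA → Arg.
Gly ≠ Arg, so this is a missense mutation.

missense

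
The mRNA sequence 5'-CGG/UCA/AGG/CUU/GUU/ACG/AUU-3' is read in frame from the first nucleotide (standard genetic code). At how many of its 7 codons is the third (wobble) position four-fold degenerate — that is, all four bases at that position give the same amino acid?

Codon 1 CGG (Arg): third position 4-fold.
Codon 2 UCA (Ser): third position 4-fold.
Codon 3 AGG (Arg): third position 2-fold.
Codon 4 CUU (Leu): third position 4-fold.
Codon 5 GUU (Val): third position 4-fold.
Codon 6 ACG (Thr): third position 4-fold.
Codon 7 AUU (Ile): third position 3-fold.
Four-fold degenerate third positions: 5.

5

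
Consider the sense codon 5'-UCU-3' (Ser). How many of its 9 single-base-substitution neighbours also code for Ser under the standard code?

3

Position 1: none → 0 synonymous.
Position 2: none → 0 synonymous.
Position 3: UCC, UCA, UCG → 3 synonymous.
Total: 0 + 0 + 3 = 3.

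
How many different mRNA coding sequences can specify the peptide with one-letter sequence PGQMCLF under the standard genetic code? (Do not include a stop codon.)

Pro: 4 codons.
Gly: 4 codons.
Gln: 2 codons.
Met: 1 codon.
Cys: 2 codons.
Leu: 6 codons.
Phe: 2 codons.
4 × 4 × 2 × 1 × 2 × 6 × 2 = 768.

768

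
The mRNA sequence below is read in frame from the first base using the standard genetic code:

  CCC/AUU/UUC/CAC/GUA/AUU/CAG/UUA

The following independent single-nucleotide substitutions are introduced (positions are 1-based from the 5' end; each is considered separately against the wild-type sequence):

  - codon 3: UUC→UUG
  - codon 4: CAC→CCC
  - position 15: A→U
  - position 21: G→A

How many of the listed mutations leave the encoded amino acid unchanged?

2

Codon 3: UUC (Phe) → UUG (Leu) — missense.
Codon 4: CAC (His) → CCC (Pro) — missense.
Codon 5: GUA (Val) → GUU (Val) — synonymous.
Codon 7: CAG (Gln) → CAA (Gln) — synonymous.
Synonymous: 2 of 4.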